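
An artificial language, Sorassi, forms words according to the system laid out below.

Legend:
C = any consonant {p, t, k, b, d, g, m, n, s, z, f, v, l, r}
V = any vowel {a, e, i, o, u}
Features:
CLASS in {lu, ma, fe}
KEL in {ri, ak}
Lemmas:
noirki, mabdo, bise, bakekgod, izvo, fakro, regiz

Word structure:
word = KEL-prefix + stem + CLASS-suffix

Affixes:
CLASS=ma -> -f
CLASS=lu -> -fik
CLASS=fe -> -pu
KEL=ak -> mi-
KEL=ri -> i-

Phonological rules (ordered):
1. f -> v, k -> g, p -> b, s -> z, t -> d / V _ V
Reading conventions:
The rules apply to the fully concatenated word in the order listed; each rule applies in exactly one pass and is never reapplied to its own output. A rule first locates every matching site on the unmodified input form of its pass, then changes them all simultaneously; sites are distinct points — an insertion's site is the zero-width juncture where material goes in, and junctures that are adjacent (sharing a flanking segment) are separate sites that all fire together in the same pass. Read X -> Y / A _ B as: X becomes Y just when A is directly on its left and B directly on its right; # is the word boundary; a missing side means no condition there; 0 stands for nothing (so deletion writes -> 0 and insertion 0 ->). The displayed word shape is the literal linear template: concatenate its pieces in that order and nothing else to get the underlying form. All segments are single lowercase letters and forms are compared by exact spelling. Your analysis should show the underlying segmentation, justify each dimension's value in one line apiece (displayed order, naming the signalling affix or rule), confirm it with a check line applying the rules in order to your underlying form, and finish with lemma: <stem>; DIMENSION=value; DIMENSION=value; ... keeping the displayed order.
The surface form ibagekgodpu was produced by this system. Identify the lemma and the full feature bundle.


underlying: i-bakekgod-pu
CLASS=fe - signalled by the affix -pu
KEL=ri - signalled by the affix i-
check: ibakekgodpu -> ibagekgodpu
lemma: bakekgod; CLASS=fe; KEL=ri


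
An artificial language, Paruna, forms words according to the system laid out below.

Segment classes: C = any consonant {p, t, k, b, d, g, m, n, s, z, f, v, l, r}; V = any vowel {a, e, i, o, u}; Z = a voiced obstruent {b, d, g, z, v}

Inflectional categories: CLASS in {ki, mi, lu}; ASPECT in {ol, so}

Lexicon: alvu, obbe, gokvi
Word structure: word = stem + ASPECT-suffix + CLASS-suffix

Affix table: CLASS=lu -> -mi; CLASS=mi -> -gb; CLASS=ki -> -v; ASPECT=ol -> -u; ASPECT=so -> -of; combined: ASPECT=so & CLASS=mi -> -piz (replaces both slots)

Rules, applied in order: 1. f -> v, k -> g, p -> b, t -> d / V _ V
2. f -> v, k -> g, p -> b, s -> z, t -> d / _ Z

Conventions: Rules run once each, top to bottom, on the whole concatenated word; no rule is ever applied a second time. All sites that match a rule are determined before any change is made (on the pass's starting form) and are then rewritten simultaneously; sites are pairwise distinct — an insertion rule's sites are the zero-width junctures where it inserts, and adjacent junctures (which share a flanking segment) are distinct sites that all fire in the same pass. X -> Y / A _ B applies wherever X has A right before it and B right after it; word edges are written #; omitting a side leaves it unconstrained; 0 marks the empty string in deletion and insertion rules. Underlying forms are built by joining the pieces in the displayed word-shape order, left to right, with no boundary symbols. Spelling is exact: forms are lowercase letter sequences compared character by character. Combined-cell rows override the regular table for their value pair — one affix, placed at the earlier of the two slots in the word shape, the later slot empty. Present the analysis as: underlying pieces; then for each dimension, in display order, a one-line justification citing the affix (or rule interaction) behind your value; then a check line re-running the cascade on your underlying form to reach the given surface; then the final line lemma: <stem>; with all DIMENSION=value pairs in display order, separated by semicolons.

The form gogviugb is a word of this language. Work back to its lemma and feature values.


underlying: gokvi-u-gb
CLASS=mi - signalled by the affix -gb
ASPECT=ol - signalled by the affix -u
check: gokviugb -> gokviugb -> gogviugb
lemma: gokvi; CLASS=mi; ASPECT=ol


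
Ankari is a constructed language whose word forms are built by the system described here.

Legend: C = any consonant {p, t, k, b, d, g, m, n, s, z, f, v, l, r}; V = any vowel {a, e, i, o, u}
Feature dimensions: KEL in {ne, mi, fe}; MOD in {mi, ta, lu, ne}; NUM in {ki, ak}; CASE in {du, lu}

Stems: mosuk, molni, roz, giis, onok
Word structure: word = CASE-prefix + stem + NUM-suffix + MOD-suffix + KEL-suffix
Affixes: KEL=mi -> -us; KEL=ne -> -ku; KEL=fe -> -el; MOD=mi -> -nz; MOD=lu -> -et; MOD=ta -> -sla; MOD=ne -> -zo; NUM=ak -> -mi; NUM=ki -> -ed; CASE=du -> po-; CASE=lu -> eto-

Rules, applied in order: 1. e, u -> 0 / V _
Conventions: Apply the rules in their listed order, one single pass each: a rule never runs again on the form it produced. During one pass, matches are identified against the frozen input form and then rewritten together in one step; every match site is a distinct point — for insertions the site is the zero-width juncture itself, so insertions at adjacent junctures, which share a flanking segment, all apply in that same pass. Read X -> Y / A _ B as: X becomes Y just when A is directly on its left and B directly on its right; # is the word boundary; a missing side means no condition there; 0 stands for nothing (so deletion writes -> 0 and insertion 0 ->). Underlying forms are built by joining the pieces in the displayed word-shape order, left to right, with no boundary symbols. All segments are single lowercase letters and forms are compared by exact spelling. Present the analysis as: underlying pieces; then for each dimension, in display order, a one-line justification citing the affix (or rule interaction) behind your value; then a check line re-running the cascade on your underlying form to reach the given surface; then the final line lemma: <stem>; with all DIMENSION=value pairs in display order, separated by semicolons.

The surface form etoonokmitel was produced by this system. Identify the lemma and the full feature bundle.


underlying: eto-onok-mi-et-el
KEL=fe - signalled by the affix -el
MOD=lu - signalled by the affix -et
NUM=ak - signalled by the affix -mi
CASE=lu - signalled by the affix eto-
check: etoonokmietel -> etoonokmitel
lemma: onok; KEL=fe; MOD=lu; NUM=ak; CASE=lu


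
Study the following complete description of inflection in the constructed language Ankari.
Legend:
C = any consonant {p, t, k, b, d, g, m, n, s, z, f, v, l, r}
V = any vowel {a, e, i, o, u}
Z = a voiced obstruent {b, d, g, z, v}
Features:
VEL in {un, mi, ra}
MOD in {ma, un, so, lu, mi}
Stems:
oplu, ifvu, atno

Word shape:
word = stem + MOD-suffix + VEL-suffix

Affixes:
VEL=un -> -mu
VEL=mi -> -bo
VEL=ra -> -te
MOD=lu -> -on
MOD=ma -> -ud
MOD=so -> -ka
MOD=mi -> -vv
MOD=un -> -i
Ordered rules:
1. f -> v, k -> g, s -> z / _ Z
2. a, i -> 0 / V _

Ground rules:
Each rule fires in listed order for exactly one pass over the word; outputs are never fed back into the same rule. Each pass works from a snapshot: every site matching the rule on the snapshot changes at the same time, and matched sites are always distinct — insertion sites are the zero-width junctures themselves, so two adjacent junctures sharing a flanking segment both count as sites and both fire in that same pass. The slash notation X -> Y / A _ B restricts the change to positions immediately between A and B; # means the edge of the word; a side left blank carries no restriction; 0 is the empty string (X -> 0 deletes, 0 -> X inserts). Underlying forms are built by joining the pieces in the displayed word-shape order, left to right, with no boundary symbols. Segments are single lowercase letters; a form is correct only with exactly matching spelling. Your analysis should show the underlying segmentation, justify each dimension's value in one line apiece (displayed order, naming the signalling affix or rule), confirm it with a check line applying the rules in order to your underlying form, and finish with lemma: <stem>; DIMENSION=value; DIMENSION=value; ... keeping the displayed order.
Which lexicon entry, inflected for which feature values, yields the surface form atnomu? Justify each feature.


underlying: atno-i-mu
VEL=un - signalled by the affix -mu
MOD=un - signalled by the affix -i
check: atnoimu -> atnoimu -> atnomu
lemma: atno; VEL=un; MOD=un


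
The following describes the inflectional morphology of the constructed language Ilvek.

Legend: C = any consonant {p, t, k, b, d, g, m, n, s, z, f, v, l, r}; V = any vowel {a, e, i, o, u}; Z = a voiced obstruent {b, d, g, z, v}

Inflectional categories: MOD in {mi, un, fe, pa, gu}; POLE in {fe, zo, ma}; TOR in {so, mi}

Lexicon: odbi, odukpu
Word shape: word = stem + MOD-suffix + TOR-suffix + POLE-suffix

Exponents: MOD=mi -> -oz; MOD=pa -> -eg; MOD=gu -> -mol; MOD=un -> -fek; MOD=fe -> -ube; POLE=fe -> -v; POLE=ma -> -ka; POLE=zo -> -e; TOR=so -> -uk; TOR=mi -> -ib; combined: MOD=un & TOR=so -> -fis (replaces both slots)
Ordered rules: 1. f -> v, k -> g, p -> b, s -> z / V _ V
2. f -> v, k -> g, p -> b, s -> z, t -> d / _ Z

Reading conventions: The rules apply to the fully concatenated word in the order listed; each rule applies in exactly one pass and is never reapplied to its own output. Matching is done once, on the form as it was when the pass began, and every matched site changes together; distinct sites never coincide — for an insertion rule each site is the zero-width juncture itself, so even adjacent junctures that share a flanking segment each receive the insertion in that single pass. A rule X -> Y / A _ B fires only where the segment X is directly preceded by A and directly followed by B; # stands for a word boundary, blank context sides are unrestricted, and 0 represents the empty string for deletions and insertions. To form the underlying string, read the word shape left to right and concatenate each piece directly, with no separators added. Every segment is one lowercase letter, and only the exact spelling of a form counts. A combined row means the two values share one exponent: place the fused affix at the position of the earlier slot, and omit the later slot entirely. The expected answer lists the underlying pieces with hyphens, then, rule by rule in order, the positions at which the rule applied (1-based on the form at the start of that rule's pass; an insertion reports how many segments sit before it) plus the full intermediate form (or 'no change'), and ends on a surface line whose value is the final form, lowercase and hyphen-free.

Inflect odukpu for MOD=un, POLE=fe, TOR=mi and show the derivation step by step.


underlying: odukpu-fek-ib-v
1. f -> v, k -> g, p -> b, s -> z / V _ V: fires at position(s) 7, 9: odukpuvegibv
2. f -> v, k -> g, p -> b, s -> z, t -> d / _ Z: no change
surface: odukpuvegibv


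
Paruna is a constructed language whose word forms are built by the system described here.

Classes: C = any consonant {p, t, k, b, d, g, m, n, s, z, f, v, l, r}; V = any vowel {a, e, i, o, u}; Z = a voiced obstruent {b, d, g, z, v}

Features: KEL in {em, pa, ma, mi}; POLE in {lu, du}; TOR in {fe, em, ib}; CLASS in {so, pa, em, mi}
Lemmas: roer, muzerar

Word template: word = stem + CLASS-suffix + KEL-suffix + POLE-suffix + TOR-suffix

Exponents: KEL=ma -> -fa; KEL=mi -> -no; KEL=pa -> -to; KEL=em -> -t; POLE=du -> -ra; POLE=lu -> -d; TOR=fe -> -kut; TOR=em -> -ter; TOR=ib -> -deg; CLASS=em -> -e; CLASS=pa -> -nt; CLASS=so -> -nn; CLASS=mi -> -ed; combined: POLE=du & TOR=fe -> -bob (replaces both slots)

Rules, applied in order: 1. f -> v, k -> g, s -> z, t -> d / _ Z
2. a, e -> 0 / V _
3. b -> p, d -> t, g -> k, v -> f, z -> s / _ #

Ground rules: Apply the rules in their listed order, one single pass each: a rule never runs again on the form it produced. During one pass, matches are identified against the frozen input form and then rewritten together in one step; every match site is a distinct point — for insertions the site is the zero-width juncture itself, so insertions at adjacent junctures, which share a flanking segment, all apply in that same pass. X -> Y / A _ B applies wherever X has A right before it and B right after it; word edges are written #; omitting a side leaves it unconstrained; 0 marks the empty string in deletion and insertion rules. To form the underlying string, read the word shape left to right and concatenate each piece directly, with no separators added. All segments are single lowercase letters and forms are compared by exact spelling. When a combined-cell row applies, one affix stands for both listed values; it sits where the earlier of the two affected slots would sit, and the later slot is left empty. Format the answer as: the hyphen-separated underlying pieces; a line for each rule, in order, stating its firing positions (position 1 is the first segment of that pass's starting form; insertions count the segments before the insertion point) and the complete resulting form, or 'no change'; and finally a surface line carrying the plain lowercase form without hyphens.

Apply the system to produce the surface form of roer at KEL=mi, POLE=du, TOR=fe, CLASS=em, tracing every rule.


underlying: roer-e-no-bob
1. f -> v, k -> g, s -> z, t -> d / _ Z: no change
2. a, e -> 0 / V _: fires at position(s) 3: rorenobob
3. b -> p, d -> t, g -> k, v -> f, z -> s / _ #: fires at position(s) 9: rorenobop
surface: rorenobop


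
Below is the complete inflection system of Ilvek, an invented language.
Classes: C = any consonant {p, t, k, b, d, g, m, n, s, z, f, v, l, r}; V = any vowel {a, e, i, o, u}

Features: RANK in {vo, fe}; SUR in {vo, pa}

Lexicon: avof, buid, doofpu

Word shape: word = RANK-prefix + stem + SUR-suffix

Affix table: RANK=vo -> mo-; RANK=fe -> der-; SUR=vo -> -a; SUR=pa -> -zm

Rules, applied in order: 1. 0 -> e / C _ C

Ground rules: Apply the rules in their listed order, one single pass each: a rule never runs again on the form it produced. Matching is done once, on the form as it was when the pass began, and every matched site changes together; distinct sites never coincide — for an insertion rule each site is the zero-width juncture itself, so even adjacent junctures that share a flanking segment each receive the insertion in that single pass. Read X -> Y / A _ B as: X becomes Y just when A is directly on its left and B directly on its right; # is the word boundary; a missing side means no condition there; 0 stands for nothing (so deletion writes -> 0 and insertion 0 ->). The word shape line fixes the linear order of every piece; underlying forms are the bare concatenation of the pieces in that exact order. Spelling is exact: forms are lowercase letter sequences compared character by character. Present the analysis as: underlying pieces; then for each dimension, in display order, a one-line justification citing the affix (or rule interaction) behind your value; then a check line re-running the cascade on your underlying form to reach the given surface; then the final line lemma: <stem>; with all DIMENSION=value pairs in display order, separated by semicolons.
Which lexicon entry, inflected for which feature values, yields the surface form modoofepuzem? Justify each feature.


underlying: mo-doofpu-zm
RANK=vo - signalled by the affix mo-
SUR=pa - signalled by the affix -zm
check: modoofpuzm -> modoofepuzem
lemma: doofpu; RANK=vo; SUR=pa


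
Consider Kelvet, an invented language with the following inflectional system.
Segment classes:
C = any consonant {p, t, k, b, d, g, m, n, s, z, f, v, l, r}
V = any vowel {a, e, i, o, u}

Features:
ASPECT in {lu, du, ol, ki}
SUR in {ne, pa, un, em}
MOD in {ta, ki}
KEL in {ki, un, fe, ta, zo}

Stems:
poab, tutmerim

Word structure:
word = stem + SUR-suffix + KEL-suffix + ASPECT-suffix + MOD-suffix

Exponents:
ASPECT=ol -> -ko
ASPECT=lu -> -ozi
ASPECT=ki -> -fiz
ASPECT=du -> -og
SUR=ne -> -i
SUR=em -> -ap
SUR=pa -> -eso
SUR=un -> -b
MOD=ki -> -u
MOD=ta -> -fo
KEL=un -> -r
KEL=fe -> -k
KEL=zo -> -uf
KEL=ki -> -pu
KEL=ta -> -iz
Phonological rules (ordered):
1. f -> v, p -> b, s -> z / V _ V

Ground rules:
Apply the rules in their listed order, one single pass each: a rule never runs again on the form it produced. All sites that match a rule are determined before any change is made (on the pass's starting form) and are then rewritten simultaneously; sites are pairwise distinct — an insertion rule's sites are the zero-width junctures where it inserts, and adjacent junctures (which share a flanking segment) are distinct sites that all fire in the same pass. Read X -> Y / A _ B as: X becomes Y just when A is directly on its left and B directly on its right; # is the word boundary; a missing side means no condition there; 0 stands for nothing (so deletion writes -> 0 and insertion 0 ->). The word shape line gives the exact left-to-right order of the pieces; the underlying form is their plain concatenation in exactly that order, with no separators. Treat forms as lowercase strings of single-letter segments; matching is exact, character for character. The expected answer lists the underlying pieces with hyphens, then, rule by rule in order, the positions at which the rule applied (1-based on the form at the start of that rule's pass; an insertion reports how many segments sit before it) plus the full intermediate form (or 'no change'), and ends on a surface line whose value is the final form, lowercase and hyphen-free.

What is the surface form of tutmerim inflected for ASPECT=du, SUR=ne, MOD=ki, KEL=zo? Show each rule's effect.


underlying: tutmerim-i-uf-og-u
1. f -> v, p -> b, s -> z / V _ V: fires at position(s) 11: tutmerimiuvogu
surface: tutmerimiuvogu


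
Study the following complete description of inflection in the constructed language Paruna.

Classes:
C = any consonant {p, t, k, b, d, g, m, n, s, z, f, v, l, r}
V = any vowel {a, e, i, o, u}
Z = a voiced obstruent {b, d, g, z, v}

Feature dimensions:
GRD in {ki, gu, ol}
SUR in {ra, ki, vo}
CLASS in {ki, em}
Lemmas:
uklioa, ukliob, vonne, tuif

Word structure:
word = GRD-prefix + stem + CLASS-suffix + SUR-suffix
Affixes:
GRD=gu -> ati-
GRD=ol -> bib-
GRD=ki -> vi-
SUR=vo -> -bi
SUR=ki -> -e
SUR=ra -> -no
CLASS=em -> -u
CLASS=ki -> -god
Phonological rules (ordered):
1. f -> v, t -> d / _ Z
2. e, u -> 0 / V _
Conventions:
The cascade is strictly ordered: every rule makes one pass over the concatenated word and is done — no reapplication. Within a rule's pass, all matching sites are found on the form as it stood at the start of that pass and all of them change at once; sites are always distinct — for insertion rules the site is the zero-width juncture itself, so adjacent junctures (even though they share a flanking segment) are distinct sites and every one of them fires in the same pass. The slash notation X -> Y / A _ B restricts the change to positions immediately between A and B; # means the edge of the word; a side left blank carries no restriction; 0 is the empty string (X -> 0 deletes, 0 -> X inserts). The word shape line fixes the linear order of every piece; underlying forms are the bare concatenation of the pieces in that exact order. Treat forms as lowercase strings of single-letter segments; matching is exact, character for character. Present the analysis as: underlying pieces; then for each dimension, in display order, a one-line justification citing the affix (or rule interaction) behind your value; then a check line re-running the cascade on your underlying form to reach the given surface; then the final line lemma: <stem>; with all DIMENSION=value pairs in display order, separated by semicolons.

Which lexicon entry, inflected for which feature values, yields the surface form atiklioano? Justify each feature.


underlying: ati-uklioa-u-no
GRD=gu - signalled by the affix ati-
SUR=ra - signalled by the affix -no
CLASS=em - signalled by the affix -u
check: atiuklioauno -> atiuklioauno -> atiklioano
lemma: uklioa; GRD=gu; SUR=ra; CLASS=em


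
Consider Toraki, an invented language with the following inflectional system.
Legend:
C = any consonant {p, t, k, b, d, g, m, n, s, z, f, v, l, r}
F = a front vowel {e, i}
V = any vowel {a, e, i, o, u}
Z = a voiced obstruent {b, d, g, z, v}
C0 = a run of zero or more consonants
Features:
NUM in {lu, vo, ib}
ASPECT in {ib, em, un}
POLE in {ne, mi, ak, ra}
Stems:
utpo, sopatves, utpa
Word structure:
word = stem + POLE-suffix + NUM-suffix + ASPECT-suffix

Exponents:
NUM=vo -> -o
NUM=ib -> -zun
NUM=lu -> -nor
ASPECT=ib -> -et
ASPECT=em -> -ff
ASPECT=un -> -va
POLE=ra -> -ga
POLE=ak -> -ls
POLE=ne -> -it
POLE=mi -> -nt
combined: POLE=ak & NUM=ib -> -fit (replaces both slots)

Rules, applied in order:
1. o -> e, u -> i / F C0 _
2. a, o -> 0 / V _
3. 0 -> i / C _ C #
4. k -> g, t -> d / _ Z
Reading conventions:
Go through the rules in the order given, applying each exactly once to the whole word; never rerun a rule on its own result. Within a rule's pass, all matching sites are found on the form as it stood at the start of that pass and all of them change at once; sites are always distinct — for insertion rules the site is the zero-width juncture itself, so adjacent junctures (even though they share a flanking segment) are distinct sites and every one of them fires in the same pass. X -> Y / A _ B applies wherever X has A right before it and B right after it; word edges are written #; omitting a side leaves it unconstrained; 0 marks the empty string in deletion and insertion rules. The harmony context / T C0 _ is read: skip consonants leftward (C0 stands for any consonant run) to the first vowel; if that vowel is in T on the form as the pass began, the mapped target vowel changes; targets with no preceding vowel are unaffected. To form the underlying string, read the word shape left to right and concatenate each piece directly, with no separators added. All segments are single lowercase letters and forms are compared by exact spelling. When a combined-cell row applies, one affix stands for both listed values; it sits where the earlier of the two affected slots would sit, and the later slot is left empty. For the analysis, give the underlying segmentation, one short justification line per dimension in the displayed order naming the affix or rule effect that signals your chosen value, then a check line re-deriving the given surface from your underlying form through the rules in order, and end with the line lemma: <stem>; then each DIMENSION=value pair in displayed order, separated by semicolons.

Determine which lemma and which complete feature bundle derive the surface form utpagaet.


underlying: utpa-ga-o-et
NUM=vo - signalled by the affix -o
ASPECT=ib - signalled by the affix -et
POLE=ra - signalled by the affix -ga
check: utpagaoet -> utpagaoet -> utpagaet -> utpagaet -> utpagaet
lemma: utpa; NUM=vo; ASPECT=ib; POLE=ra


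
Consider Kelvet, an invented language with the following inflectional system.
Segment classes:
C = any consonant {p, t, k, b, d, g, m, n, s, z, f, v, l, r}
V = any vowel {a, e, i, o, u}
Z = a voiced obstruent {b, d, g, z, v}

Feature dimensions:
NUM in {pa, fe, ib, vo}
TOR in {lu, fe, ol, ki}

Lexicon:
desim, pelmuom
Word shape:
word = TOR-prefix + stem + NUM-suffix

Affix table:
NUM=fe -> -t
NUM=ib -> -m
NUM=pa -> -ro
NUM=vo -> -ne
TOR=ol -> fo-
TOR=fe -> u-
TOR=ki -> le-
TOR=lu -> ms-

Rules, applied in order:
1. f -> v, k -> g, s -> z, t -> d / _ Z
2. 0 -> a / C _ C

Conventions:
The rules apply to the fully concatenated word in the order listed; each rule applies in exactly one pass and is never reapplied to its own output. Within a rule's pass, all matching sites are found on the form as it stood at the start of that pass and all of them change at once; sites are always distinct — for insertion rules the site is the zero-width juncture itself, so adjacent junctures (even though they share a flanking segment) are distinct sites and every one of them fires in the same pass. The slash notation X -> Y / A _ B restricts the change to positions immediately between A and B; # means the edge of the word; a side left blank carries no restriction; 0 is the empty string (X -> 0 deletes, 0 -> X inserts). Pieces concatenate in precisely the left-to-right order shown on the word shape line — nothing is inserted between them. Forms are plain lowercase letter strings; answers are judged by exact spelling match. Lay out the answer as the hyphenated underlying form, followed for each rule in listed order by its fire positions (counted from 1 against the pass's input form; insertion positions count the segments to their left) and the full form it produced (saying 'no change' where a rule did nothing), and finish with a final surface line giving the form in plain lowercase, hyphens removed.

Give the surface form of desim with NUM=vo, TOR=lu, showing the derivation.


underlying: ms-desim-ne
1. f -> v, k -> g, s -> z, t -> d / _ Z: fires at position(s) 2: mzdesimne
2. 0 -> a / C _ C: inserts after position(s) 1, 2, 7: mazadesimane
surface: mazadesimane


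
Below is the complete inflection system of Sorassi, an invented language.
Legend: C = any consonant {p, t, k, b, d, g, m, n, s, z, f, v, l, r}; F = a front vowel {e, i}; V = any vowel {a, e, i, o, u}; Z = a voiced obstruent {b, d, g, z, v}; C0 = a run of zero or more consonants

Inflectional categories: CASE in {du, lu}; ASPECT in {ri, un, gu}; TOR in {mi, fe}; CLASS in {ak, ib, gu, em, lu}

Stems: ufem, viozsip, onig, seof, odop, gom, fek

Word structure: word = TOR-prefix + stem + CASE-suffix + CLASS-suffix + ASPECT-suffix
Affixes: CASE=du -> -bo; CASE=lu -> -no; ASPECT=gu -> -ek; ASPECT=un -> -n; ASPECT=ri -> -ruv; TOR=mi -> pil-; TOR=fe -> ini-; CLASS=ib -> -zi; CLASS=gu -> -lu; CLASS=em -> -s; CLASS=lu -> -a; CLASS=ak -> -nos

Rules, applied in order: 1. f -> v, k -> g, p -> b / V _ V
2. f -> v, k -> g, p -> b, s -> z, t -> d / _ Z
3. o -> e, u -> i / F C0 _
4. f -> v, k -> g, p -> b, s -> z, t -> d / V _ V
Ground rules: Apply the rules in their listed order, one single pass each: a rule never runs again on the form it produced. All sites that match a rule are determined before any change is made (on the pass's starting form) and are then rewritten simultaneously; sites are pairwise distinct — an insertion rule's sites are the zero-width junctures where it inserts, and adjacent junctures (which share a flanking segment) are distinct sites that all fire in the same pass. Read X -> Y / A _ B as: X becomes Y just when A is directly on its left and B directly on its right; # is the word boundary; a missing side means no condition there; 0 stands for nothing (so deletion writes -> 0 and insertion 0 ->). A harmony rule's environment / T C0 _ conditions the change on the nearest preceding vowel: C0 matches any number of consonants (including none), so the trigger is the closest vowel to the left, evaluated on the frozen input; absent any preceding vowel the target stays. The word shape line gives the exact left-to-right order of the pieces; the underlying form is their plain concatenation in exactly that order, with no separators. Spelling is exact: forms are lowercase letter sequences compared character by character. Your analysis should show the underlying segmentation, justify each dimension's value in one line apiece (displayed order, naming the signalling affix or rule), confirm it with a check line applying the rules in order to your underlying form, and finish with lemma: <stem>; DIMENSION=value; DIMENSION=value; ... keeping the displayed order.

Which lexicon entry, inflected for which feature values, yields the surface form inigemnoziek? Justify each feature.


underlying: ini-gom-no-zi-ek
CASE=lu - signalled by the affix -no
ASPECT=gu - signalled by the affix -ek
TOR=fe - signalled by the affix ini-
CLASS=ib - signalled by the affix -zi
check: inigomnoziek -> inigomnoziek -> inigomnoziek -> inigemnoziek -> inigemnoziek
lemma: gom; CASE=lu; ASPECT=gu; TOR=fe; CLASS=ib


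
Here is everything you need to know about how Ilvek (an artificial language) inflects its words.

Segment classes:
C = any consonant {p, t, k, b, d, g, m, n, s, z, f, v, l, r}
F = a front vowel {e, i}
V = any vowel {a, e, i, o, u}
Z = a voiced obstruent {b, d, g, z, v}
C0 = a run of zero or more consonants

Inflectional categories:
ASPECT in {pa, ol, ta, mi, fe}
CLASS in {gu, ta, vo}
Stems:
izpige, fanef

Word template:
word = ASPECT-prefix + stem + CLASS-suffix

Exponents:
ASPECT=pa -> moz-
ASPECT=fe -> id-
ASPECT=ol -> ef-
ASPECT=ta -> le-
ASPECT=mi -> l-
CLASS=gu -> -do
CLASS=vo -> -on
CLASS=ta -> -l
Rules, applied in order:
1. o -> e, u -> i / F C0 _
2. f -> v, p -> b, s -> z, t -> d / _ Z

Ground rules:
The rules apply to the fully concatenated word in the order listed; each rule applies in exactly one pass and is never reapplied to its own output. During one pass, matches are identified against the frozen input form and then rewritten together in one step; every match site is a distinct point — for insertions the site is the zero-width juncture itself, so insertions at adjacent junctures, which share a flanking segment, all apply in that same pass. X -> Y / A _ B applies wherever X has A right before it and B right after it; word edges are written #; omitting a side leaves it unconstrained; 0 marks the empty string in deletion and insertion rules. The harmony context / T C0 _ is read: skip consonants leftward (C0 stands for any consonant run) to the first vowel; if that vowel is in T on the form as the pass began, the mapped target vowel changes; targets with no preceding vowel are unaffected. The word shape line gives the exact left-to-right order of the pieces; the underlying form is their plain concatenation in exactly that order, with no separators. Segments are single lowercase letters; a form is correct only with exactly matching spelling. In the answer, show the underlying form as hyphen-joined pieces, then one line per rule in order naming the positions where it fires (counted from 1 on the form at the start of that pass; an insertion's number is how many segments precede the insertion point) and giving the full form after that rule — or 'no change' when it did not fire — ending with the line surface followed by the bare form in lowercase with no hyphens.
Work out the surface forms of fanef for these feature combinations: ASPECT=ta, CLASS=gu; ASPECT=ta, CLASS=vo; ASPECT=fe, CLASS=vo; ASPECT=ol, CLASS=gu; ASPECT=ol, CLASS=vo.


cell ASPECT=ta, CLASS=gu:
underlying: le-fanef-do
1. o -> e, u -> i / F C0 _: fires at position(s) 9: lefanefde
2. f -> v, p -> b, s -> z, t -> d / _ Z: fires at position(s) 7: lefanevde
surface: lefanevde

cell ASPECT=ta, CLASS=vo:
underlying: le-fanef-on
1. o -> e, u -> i / F C0 _: fires at position(s) 8: lefanefen
2. f -> v, p -> b, s -> z, t -> d / _ Z: no change
surface: lefanefen

cell ASPECT=fe, CLASS=vo:
underlying: id-fanef-on
1. o -> e, u -> i / F C0 _: fires at position(s) 8: idfanefen
2. f -> v, p -> b, s -> z, t -> d / _ Z: no change
surface: idfanefen

cell ASPECT=ol, CLASS=gu:
underlying: ef-fanef-do
1. o -> e, u -> i / F C0 _: fires at position(s) 9: effanefde
2. f -> v, p -> b, s -> z, t -> d / _ Z: fires at position(s) 7: effanevde
surface: effanevde

cell ASPECT=ol, CLASS=vo:
underlying: ef-fanef-on
1. o -> e, u -> i / F C0 _: fires at position(s) 8: effanefen
2. f -> v, p -> b, s -> z, t -> d / _ Z: no change
surface: effanefen


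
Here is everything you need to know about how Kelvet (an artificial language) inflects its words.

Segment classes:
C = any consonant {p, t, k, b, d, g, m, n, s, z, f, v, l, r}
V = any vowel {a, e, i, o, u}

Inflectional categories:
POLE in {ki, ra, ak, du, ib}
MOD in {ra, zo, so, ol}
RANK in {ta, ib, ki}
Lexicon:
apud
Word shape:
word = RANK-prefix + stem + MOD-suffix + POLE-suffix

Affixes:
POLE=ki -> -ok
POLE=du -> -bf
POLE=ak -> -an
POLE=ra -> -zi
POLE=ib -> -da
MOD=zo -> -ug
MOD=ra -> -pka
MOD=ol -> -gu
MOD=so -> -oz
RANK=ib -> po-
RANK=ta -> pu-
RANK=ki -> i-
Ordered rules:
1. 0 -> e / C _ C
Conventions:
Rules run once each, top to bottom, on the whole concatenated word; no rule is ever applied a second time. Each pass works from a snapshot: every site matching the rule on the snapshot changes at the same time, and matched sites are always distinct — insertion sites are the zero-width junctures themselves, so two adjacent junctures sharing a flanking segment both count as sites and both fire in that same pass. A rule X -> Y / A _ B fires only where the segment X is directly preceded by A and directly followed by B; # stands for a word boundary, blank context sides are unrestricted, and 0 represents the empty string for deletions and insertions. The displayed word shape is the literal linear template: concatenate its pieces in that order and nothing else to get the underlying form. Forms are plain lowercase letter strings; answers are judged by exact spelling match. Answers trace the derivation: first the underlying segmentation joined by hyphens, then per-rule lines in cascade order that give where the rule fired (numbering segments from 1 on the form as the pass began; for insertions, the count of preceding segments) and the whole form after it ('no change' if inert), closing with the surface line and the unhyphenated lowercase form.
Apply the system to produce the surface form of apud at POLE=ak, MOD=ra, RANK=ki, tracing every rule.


underlying: i-apud-pka-an
1. 0 -> e / C _ C: inserts after position(s) 5, 6: iapudepekaan
surface: iapudepekaan


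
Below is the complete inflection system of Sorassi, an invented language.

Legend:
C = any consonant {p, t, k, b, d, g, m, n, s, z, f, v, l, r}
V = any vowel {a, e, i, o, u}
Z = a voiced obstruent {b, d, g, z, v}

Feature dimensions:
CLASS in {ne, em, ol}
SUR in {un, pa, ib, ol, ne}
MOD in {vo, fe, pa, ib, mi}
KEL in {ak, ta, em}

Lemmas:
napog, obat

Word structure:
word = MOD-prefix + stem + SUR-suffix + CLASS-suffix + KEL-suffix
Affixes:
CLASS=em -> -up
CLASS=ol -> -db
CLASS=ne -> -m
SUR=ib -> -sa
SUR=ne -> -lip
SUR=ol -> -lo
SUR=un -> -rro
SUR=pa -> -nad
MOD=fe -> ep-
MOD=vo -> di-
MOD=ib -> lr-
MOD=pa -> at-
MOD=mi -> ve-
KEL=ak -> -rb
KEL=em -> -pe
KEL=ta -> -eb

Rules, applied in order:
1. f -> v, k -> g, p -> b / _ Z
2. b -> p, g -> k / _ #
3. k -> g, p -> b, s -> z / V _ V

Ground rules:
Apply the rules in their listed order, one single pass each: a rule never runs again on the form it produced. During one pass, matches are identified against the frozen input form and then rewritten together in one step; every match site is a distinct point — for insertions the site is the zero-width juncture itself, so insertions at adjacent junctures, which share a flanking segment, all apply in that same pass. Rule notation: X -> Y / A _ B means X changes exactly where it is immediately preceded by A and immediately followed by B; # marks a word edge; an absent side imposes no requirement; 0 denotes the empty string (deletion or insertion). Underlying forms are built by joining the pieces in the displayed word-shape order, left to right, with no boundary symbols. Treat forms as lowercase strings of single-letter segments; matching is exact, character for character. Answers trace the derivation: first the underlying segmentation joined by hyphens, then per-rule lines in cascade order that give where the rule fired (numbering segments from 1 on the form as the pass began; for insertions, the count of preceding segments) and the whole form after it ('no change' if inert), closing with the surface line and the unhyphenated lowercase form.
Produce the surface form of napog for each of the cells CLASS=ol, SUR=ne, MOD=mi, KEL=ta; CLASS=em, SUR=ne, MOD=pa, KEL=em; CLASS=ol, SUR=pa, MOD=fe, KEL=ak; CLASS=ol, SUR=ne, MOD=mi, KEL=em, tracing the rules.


cell CLASS=ol, SUR=ne, MOD=mi, KEL=ta:
underlying: ve-napog-lip-db-eb
1. f -> v, k -> g, p -> b / _ Z: fires at position(s) 10: venapoglibdbeb
2. b -> p, g -> k / _ #: fires at position(s) 14: venapoglibdbep
3. k -> g, p -> b, s -> z / V _ V: fires at position(s) 5: venaboglibdbep
surface: venaboglibdbep

cell CLASS=em, SUR=ne, MOD=pa, KEL=em:
underlying: at-napog-lip-up-pe
1. f -> v, k -> g, p -> b / _ Z: no change
2. b -> p, g -> k / _ #: no change
3. k -> g, p -> b, s -> z / V _ V: fires at position(s) 5, 10: atnaboglibuppe
surface: atnaboglibuppe

cell CLASS=ol, SUR=pa, MOD=fe, KEL=ak:
underlying: ep-napog-nad-db-rb
1. f -> v, k -> g, p -> b / _ Z: no change
2. b -> p, g -> k / _ #: fires at position(s) 14: epnapognaddbrp
3. k -> g, p -> b, s -> z / V _ V: fires at position(s) 5: epnabognaddbrp
surface: epnabognaddbrp

cell CLASS=ol, SUR=ne, MOD=mi, KEL=em:
underlying: ve-napog-lip-db-pe
1. f -> v, k -> g, p -> b / _ Z: fires at position(s) 10: venapoglibdbpe
2. b -> p, g -> k / _ #: no change
3. k -> g, p -> b, s -> z / V _ V: fires at position(s) 5: venaboglibdbpe
surface: venaboglibdbpe


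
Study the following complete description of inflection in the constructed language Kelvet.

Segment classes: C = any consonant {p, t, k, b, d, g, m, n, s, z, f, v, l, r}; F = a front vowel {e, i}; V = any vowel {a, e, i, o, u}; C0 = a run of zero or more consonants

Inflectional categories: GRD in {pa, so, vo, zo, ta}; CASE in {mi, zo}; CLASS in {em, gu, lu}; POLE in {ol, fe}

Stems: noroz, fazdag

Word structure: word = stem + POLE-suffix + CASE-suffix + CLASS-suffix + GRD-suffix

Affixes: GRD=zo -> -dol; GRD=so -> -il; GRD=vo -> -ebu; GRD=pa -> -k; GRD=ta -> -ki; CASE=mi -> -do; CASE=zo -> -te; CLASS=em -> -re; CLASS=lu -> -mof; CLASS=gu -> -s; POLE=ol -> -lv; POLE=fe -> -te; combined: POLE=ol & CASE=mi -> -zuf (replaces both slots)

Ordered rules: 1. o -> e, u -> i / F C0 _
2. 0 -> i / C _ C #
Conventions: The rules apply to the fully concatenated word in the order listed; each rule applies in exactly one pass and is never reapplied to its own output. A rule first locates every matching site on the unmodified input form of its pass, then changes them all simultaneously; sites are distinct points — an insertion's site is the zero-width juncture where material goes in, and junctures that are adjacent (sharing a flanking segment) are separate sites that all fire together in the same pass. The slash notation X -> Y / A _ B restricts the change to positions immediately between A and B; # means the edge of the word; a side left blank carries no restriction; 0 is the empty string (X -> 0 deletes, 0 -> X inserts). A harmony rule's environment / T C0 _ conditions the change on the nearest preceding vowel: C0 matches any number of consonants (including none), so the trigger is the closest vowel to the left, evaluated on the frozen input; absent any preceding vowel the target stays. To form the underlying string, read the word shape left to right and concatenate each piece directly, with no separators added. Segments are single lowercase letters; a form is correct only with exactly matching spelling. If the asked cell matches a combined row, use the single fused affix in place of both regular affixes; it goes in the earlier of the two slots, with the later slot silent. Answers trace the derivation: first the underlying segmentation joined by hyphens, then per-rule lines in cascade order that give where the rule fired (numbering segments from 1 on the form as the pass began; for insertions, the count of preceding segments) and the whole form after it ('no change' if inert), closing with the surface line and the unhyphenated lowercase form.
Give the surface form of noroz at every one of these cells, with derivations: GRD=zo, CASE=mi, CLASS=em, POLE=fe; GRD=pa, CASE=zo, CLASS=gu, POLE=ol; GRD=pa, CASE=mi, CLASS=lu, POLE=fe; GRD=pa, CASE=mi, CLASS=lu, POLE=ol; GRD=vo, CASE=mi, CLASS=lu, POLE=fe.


cell GRD=zo, CASE=mi, CLASS=em, POLE=fe:
underlying: noroz-te-do-re-dol
1. o -> e, u -> i / F C0 _: fires at position(s) 9, 13: noroztederedel
2. 0 -> i / C _ C #: no change
surface: noroztederedel

cell GRD=pa, CASE=zo, CLASS=gu, POLE=ol:
underlying: noroz-lv-te-s-k
1. o -> e, u -> i / F C0 _: no change
2. 0 -> i / C _ C #: inserts after position(s) 10: norozlvtesik
surface: norozlvtesik

cell GRD=pa, CASE=mi, CLASS=lu, POLE=fe:
underlying: noroz-te-do-mof-k
1. o -> e, u -> i / F C0 _: fires at position(s) 9: noroztedemofk
2. 0 -> i / C _ C #: inserts after position(s) 12: noroztedemofik
surface: noroztedemofik

cell GRD=pa, CASE=mi, CLASS=lu, POLE=ol:
underlying: noroz-zuf-mof-k
1. o -> e, u -> i / F C0 _: no change
2. 0 -> i / C _ C #: inserts after position(s) 11: norozzufmofik
surface: norozzufmofik

cell GRD=vo, CASE=mi, CLASS=lu, POLE=fe:
underlying: noroz-te-do-mof-ebu
1. o -> e, u -> i / F C0 _: fires at position(s) 9, 15: noroztedemofebi
2. 0 -> i / C _ C #: no change
surface: noroztedemofebi
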